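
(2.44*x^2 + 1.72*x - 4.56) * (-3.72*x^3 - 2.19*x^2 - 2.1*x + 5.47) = -9.0768*x^5 - 11.742*x^4 + 8.0724*x^3 + 19.7212*x^2 + 18.9844*x - 24.9432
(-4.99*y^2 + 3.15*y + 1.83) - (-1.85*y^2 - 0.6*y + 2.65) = -3.14*y^2 + 3.75*y - 0.82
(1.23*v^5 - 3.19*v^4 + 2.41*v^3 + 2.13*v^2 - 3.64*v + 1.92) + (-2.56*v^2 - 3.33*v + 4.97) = 1.23*v^5 - 3.19*v^4 + 2.41*v^3 - 0.43*v^2 - 6.97*v + 6.89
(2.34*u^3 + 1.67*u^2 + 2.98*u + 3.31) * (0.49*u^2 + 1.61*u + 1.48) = 1.1466*u^5 + 4.5857*u^4 + 7.6121*u^3 + 8.8913*u^2 + 9.7395*u + 4.8988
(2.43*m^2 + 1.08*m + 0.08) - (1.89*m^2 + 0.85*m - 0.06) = 0.54*m^2 + 0.23*m + 0.14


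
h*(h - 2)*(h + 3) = h^3 + h^2 - 6*h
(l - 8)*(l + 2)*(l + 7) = l^3 + l^2 - 58*l - 112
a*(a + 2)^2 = a^3 + 4*a^2 + 4*a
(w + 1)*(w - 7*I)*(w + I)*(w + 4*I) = w^4 + w^3 - 2*I*w^3 + 31*w^2 - 2*I*w^2 + 31*w + 28*I*w + 28*I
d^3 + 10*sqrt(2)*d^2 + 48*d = d*(d + 4*sqrt(2))*(d + 6*sqrt(2))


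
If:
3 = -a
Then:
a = -3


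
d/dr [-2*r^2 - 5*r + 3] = -4*r - 5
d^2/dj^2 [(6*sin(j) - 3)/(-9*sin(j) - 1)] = 33*(-9*sin(j)^2 + sin(j) + 18)/(9*sin(j) + 1)^3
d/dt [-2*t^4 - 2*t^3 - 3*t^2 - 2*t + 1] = -8*t^3 - 6*t^2 - 6*t - 2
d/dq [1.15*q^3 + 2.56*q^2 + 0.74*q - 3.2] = 3.45*q^2 + 5.12*q + 0.74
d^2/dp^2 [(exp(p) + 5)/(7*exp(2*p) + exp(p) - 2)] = (49*exp(4*p) + 973*exp(3*p) + 189*exp(2*p) + 287*exp(p) + 14)*exp(p)/(343*exp(6*p) + 147*exp(5*p) - 273*exp(4*p) - 83*exp(3*p) + 78*exp(2*p) + 12*exp(p) - 8)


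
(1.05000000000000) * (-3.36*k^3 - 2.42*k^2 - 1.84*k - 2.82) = -3.528*k^3 - 2.541*k^2 - 1.932*k - 2.961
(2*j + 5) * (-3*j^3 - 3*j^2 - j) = -6*j^4 - 21*j^3 - 17*j^2 - 5*j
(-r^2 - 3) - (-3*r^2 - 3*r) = 2*r^2 + 3*r - 3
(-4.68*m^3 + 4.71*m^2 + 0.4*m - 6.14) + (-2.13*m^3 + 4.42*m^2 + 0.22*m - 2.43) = -6.81*m^3 + 9.13*m^2 + 0.62*m - 8.57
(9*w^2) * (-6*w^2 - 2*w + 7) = -54*w^4 - 18*w^3 + 63*w^2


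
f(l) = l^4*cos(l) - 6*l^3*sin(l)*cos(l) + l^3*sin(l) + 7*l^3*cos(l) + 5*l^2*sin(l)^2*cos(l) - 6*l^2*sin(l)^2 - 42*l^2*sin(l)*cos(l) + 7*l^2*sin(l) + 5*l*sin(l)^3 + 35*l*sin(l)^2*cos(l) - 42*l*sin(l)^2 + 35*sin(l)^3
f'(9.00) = -13336.17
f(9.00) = -7426.04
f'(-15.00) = 24712.43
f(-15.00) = -14491.91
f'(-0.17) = -0.04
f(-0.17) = 0.00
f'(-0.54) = -2.80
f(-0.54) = 0.33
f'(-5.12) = 540.20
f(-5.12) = -122.53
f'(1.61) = 5.63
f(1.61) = -16.67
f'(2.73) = -346.57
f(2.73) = -34.77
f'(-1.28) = -14.32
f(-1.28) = 8.57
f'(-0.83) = -10.05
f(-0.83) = 2.11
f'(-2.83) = -199.88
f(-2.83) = 32.58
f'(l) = -l^4*sin(l) + 6*l^3*sin(l)^2 - 7*l^3*sin(l) - 6*l^3*cos(l)^2 + 5*l^3*cos(l) - 5*l^2*sin(l)^3 + 42*l^2*sin(l)^2 + 10*l^2*sin(l)*cos(l)^2 - 30*l^2*sin(l)*cos(l) + 3*l^2*sin(l) - 42*l^2*cos(l)^2 + 28*l^2*cos(l) - 35*l*sin(l)^3 + 25*l*sin(l)^2*cos(l) - 12*l*sin(l)^2 + 70*l*sin(l)*cos(l)^2 - 168*l*sin(l)*cos(l) + 14*l*sin(l) + 5*sin(l)^3 + 140*sin(l)^2*cos(l) - 42*sin(l)^2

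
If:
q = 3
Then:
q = 3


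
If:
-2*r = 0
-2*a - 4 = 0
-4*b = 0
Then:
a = -2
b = 0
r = 0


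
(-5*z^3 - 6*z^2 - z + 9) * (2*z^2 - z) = -10*z^5 - 7*z^4 + 4*z^3 + 19*z^2 - 9*z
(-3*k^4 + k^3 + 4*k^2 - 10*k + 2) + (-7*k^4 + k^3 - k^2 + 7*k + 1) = -10*k^4 + 2*k^3 + 3*k^2 - 3*k + 3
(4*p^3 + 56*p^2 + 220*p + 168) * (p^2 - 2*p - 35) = 4*p^5 + 48*p^4 - 32*p^3 - 2232*p^2 - 8036*p - 5880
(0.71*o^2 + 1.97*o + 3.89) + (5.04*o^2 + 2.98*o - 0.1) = 5.75*o^2 + 4.95*o + 3.79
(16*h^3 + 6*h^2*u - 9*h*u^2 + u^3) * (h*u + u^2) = 16*h^4*u + 22*h^3*u^2 - 3*h^2*u^3 - 8*h*u^4 + u^5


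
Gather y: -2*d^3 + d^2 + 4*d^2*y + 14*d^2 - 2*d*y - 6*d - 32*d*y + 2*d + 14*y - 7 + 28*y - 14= -2*d^3 + 15*d^2 - 4*d + y*(4*d^2 - 34*d + 42) - 21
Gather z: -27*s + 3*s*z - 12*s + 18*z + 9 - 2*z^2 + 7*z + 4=-39*s - 2*z^2 + z*(3*s + 25) + 13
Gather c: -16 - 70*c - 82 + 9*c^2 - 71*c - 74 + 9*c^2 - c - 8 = 18*c^2 - 142*c - 180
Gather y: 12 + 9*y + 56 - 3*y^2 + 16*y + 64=-3*y^2 + 25*y + 132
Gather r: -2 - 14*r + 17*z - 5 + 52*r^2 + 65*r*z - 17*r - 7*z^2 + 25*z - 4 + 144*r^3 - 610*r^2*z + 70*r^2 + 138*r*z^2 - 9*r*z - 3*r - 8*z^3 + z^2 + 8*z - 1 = 144*r^3 + r^2*(122 - 610*z) + r*(138*z^2 + 56*z - 34) - 8*z^3 - 6*z^2 + 50*z - 12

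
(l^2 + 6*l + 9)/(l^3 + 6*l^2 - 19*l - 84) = (l + 3)/(l^2 + 3*l - 28)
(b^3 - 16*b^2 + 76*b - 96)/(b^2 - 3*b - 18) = (b^2 - 10*b + 16)/(b + 3)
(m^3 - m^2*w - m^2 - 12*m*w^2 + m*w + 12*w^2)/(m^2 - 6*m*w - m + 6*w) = (-m^2 + m*w + 12*w^2)/(-m + 6*w)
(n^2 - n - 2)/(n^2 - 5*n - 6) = (n - 2)/(n - 6)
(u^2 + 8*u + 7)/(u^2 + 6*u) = (u^2 + 8*u + 7)/(u*(u + 6))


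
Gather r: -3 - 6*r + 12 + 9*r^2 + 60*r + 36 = 9*r^2 + 54*r + 45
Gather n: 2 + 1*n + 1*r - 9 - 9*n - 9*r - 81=-8*n - 8*r - 88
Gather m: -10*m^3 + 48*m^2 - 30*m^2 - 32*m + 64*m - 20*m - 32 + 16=-10*m^3 + 18*m^2 + 12*m - 16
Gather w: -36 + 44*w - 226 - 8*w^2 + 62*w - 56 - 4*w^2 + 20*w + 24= -12*w^2 + 126*w - 294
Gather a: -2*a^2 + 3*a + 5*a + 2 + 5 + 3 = -2*a^2 + 8*a + 10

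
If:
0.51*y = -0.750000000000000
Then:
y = -1.47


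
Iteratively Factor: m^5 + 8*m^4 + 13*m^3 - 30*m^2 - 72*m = (m + 4)*(m^4 + 4*m^3 - 3*m^2 - 18*m) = (m + 3)*(m + 4)*(m^3 + m^2 - 6*m) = (m - 2)*(m + 3)*(m + 4)*(m^2 + 3*m) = m*(m - 2)*(m + 3)*(m + 4)*(m + 3)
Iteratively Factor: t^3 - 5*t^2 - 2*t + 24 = (t - 4)*(t^2 - t - 6) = (t - 4)*(t + 2)*(t - 3)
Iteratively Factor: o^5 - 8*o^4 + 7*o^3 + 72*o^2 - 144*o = (o + 3)*(o^4 - 11*o^3 + 40*o^2 - 48*o) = (o - 4)*(o + 3)*(o^3 - 7*o^2 + 12*o) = (o - 4)^2*(o + 3)*(o^2 - 3*o) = o*(o - 4)^2*(o + 3)*(o - 3)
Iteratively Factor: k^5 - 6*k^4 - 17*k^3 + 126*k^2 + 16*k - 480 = (k - 4)*(k^4 - 2*k^3 - 25*k^2 + 26*k + 120) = (k - 4)*(k + 2)*(k^3 - 4*k^2 - 17*k + 60) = (k - 4)*(k + 2)*(k + 4)*(k^2 - 8*k + 15) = (k - 4)*(k - 3)*(k + 2)*(k + 4)*(k - 5)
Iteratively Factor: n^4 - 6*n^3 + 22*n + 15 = (n - 3)*(n^3 - 3*n^2 - 9*n - 5) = (n - 3)*(n + 1)*(n^2 - 4*n - 5) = (n - 5)*(n - 3)*(n + 1)*(n + 1)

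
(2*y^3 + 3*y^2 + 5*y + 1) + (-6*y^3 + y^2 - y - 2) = -4*y^3 + 4*y^2 + 4*y - 1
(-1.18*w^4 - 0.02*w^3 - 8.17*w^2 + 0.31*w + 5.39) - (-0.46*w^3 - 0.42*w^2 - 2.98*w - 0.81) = -1.18*w^4 + 0.44*w^3 - 7.75*w^2 + 3.29*w + 6.2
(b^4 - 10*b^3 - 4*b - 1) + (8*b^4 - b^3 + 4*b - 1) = 9*b^4 - 11*b^3 - 2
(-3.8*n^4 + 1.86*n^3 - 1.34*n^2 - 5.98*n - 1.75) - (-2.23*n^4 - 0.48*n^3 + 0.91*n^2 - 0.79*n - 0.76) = -1.57*n^4 + 2.34*n^3 - 2.25*n^2 - 5.19*n - 0.99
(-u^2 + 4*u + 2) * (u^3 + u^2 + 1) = -u^5 + 3*u^4 + 6*u^3 + u^2 + 4*u + 2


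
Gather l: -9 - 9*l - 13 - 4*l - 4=-13*l - 26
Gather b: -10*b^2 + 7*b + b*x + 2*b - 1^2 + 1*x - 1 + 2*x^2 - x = -10*b^2 + b*(x + 9) + 2*x^2 - 2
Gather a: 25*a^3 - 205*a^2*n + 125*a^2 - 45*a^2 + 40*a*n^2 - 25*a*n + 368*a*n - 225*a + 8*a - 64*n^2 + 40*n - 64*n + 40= 25*a^3 + a^2*(80 - 205*n) + a*(40*n^2 + 343*n - 217) - 64*n^2 - 24*n + 40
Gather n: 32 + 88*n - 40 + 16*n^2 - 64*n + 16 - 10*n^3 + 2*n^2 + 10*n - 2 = -10*n^3 + 18*n^2 + 34*n + 6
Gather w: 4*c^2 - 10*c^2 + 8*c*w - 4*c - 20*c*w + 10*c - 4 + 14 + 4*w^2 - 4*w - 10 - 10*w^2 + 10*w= -6*c^2 + 6*c - 6*w^2 + w*(6 - 12*c)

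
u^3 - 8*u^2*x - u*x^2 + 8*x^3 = (u - 8*x)*(u - x)*(u + x)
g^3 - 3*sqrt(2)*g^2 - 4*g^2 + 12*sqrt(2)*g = g*(g - 4)*(g - 3*sqrt(2))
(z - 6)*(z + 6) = z^2 - 36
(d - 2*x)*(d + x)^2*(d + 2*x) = d^4 + 2*d^3*x - 3*d^2*x^2 - 8*d*x^3 - 4*x^4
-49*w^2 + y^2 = (-7*w + y)*(7*w + y)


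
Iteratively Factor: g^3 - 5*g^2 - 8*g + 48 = (g + 3)*(g^2 - 8*g + 16) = (g - 4)*(g + 3)*(g - 4)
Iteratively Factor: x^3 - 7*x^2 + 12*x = (x - 4)*(x^2 - 3*x) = (x - 4)*(x - 3)*(x)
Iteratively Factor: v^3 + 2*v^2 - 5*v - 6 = (v + 1)*(v^2 + v - 6) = (v + 1)*(v + 3)*(v - 2)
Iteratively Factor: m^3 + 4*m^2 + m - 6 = (m + 2)*(m^2 + 2*m - 3) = (m - 1)*(m + 2)*(m + 3)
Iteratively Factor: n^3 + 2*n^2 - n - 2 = (n - 1)*(n^2 + 3*n + 2) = (n - 1)*(n + 2)*(n + 1)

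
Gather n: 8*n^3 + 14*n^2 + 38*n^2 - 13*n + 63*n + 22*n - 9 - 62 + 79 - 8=8*n^3 + 52*n^2 + 72*n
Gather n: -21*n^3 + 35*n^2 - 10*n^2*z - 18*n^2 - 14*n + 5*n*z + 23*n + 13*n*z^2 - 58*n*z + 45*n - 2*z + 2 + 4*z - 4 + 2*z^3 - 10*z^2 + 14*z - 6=-21*n^3 + n^2*(17 - 10*z) + n*(13*z^2 - 53*z + 54) + 2*z^3 - 10*z^2 + 16*z - 8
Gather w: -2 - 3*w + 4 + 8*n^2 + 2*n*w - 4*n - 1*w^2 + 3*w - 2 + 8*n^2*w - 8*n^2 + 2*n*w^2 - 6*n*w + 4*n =w^2*(2*n - 1) + w*(8*n^2 - 4*n)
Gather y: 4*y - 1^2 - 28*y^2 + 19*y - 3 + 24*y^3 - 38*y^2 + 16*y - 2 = 24*y^3 - 66*y^2 + 39*y - 6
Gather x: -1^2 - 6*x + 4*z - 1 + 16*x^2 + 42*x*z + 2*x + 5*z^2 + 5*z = 16*x^2 + x*(42*z - 4) + 5*z^2 + 9*z - 2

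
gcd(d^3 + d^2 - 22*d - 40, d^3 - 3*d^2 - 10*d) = d^2 - 3*d - 10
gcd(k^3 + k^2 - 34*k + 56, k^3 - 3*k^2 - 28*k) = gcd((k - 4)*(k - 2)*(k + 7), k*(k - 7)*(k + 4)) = 1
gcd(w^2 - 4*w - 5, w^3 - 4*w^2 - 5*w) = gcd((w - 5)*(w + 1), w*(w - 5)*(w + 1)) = w^2 - 4*w - 5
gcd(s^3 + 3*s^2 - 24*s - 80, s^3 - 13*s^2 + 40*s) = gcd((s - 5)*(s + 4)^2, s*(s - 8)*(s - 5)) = s - 5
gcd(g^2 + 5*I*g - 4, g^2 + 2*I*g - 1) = g + I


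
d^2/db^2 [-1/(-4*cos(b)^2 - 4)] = (sin(b)^4 + sin(b)^2/2 - 1)/(sin(b)^2 - 2)^3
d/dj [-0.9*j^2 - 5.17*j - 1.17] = -1.8*j - 5.17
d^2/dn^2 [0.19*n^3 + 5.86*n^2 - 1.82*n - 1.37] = 1.14*n + 11.72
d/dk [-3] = 0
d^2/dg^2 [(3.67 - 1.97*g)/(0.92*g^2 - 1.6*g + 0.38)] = (-(1.84*g - 1.6)*(1.97*g - 3.67)*(3.68*g - 3.2) + (10.8744*g - 13.0568)*(0.92*g^2 - 1.6*g + 0.38))/(0.92*g^2 - 1.6*g + 0.38)^3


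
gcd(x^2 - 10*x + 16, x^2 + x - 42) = 1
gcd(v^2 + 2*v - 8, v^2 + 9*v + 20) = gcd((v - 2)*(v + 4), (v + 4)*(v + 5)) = v + 4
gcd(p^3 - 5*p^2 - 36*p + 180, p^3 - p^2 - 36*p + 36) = p^2 - 36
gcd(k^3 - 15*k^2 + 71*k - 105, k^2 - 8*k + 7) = k - 7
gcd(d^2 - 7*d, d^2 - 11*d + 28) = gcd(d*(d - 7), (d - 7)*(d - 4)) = d - 7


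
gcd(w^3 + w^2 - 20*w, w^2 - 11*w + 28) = w - 4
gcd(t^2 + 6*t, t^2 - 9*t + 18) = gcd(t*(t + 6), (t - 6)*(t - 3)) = 1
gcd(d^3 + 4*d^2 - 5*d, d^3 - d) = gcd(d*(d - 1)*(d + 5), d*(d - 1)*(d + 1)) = d^2 - d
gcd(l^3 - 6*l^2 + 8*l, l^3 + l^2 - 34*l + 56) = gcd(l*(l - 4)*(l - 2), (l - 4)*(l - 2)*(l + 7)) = l^2 - 6*l + 8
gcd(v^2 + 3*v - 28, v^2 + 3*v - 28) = v^2 + 3*v - 28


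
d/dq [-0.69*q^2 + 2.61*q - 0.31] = 2.61 - 1.38*q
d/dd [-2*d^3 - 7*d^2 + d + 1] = -6*d^2 - 14*d + 1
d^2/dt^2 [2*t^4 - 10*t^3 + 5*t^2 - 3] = 24*t^2 - 60*t + 10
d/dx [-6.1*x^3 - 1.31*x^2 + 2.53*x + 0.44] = -18.3*x^2 - 2.62*x + 2.53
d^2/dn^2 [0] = 0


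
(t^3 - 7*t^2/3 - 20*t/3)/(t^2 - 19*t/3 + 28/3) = t*(3*t + 5)/(3*t - 7)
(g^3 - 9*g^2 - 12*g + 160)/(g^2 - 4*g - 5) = (g^2 - 4*g - 32)/(g + 1)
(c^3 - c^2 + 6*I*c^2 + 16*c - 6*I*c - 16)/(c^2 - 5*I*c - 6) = (c^2 + c*(-1 + 8*I) - 8*I)/(c - 3*I)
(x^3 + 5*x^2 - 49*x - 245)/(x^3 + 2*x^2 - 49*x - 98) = (x + 5)/(x + 2)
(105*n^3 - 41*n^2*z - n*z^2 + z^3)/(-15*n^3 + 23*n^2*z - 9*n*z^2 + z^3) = (7*n + z)/(-n + z)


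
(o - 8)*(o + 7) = o^2 - o - 56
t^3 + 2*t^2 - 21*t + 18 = (t - 3)*(t - 1)*(t + 6)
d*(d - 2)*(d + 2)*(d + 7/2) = d^4 + 7*d^3/2 - 4*d^2 - 14*d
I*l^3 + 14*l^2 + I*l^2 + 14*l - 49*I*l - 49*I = (l - 7*I)^2*(I*l + I)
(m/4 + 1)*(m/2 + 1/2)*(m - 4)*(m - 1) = m^4/8 - 17*m^2/8 + 2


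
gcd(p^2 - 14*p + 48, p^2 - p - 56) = p - 8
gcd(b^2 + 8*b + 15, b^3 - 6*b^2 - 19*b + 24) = b + 3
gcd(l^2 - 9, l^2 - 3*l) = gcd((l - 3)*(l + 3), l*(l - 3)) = l - 3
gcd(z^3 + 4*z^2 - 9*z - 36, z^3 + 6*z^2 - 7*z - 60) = z^2 + z - 12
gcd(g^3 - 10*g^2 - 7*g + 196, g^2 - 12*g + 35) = g - 7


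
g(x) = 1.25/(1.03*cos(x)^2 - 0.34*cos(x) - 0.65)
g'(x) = 1.25*(2.06*sin(x)*cos(x) - 0.34*sin(x))/(1.03*cos(x)^2 - 0.34*cos(x) - 0.65)^2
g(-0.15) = 60.05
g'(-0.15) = -731.51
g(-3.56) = 2.40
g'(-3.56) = -4.16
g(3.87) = 7.05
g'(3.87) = 49.69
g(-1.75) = -2.25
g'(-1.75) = 2.81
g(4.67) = -1.97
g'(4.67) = 1.33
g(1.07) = -2.17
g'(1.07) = 2.15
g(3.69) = 3.20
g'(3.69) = 8.98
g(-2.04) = -4.38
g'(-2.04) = 17.37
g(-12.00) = -6.14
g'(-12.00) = 22.66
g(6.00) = -46.51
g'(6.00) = -792.18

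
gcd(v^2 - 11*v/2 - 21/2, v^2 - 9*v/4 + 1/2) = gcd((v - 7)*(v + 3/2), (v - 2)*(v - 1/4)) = 1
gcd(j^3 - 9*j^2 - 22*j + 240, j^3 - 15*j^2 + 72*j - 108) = j - 6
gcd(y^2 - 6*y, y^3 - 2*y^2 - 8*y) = y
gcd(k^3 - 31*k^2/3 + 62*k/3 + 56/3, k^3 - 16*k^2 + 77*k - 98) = k - 7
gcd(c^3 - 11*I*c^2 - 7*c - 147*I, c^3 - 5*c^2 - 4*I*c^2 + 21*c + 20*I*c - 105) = c^2 - 4*I*c + 21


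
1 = 1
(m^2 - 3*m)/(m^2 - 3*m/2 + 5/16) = 16*m*(m - 3)/(16*m^2 - 24*m + 5)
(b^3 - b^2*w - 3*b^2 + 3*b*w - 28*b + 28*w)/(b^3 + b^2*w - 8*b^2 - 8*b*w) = (b^3 - b^2*w - 3*b^2 + 3*b*w - 28*b + 28*w)/(b*(b^2 + b*w - 8*b - 8*w))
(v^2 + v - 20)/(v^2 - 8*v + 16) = (v + 5)/(v - 4)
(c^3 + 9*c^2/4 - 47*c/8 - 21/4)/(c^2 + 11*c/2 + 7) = (4*c^2 - 5*c - 6)/(4*(c + 2))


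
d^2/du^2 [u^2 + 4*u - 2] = 2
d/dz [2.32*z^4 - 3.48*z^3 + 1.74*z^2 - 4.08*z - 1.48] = 9.28*z^3 - 10.44*z^2 + 3.48*z - 4.08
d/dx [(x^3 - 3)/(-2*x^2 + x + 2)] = (3*x^2*(-2*x^2 + x + 2) + (4*x - 1)*(x^3 - 3))/(-2*x^2 + x + 2)^2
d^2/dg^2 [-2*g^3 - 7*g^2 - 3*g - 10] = -12*g - 14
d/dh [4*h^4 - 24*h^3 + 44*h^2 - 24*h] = 16*h^3 - 72*h^2 + 88*h - 24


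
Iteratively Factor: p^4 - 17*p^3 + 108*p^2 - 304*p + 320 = (p - 4)*(p^3 - 13*p^2 + 56*p - 80) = (p - 5)*(p - 4)*(p^2 - 8*p + 16) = (p - 5)*(p - 4)^2*(p - 4)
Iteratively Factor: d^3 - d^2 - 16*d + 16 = (d + 4)*(d^2 - 5*d + 4) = (d - 1)*(d + 4)*(d - 4)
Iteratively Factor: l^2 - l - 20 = (l - 5)*(l + 4)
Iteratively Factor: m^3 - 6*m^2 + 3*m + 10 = (m - 5)*(m^2 - m - 2) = (m - 5)*(m - 2)*(m + 1)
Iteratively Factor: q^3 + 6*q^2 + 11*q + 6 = (q + 2)*(q^2 + 4*q + 3) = (q + 2)*(q + 3)*(q + 1)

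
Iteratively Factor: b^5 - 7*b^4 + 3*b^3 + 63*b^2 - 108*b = (b - 3)*(b^4 - 4*b^3 - 9*b^2 + 36*b) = (b - 3)^2*(b^3 - b^2 - 12*b) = (b - 4)*(b - 3)^2*(b^2 + 3*b) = b*(b - 4)*(b - 3)^2*(b + 3)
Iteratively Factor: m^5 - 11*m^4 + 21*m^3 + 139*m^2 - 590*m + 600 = (m - 2)*(m^4 - 9*m^3 + 3*m^2 + 145*m - 300) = (m - 5)*(m - 2)*(m^3 - 4*m^2 - 17*m + 60) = (m - 5)*(m - 2)*(m + 4)*(m^2 - 8*m + 15) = (m - 5)^2*(m - 2)*(m + 4)*(m - 3)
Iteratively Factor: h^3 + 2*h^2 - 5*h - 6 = (h - 2)*(h^2 + 4*h + 3) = (h - 2)*(h + 3)*(h + 1)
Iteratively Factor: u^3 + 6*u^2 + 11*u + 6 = (u + 3)*(u^2 + 3*u + 2) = (u + 2)*(u + 3)*(u + 1)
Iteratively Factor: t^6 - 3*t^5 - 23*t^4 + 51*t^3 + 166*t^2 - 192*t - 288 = (t - 4)*(t^5 + t^4 - 19*t^3 - 25*t^2 + 66*t + 72) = (t - 4)^2*(t^4 + 5*t^3 + t^2 - 21*t - 18) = (t - 4)^2*(t + 3)*(t^3 + 2*t^2 - 5*t - 6) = (t - 4)^2*(t - 2)*(t + 3)*(t^2 + 4*t + 3) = (t - 4)^2*(t - 2)*(t + 3)^2*(t + 1)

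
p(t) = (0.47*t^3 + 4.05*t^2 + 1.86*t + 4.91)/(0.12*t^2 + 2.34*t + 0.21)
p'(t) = (-0.24*t - 2.34)*(0.47*t^3 + 4.05*t^2 + 1.86*t + 4.91)/(0.12*t^2 + 2.34*t + 0.21)^2 + (1.41*t^2 + 8.1*t + 1.86)/(0.12*t^2 + 2.34*t + 0.21)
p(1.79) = 5.00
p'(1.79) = 1.47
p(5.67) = 13.34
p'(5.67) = 2.52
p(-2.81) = -3.92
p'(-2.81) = 0.60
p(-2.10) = -3.48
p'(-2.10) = 0.61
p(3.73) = 8.73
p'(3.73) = 2.21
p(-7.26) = -2.39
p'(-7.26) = -1.80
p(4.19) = 9.77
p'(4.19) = 2.30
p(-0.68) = -4.05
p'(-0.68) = -4.39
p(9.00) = 22.34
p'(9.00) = 2.85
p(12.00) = 31.22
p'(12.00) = 3.05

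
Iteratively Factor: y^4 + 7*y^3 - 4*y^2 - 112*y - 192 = (y + 3)*(y^3 + 4*y^2 - 16*y - 64) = (y + 3)*(y + 4)*(y^2 - 16) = (y + 3)*(y + 4)^2*(y - 4)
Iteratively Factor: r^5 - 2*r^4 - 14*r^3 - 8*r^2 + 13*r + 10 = (r + 2)*(r^4 - 4*r^3 - 6*r^2 + 4*r + 5) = (r - 1)*(r + 2)*(r^3 - 3*r^2 - 9*r - 5) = (r - 5)*(r - 1)*(r + 2)*(r^2 + 2*r + 1) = (r - 5)*(r - 1)*(r + 1)*(r + 2)*(r + 1)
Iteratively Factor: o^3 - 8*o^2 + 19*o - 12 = (o - 3)*(o^2 - 5*o + 4) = (o - 3)*(o - 1)*(o - 4)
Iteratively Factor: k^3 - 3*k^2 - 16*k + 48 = (k + 4)*(k^2 - 7*k + 12) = (k - 4)*(k + 4)*(k - 3)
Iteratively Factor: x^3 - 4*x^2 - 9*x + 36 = (x - 3)*(x^2 - x - 12) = (x - 4)*(x - 3)*(x + 3)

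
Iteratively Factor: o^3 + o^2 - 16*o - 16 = (o - 4)*(o^2 + 5*o + 4) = (o - 4)*(o + 1)*(o + 4)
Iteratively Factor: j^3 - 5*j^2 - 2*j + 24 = (j - 4)*(j^2 - j - 6) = (j - 4)*(j - 3)*(j + 2)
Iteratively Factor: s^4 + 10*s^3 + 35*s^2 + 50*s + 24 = (s + 4)*(s^3 + 6*s^2 + 11*s + 6) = (s + 1)*(s + 4)*(s^2 + 5*s + 6) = (s + 1)*(s + 2)*(s + 4)*(s + 3)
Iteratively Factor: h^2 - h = (h - 1)*(h)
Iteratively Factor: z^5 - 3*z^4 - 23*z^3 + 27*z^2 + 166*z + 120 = (z - 4)*(z^4 + z^3 - 19*z^2 - 49*z - 30) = (z - 4)*(z + 3)*(z^3 - 2*z^2 - 13*z - 10) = (z - 4)*(z + 2)*(z + 3)*(z^2 - 4*z - 5) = (z - 5)*(z - 4)*(z + 2)*(z + 3)*(z + 1)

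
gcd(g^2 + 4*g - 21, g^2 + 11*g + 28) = g + 7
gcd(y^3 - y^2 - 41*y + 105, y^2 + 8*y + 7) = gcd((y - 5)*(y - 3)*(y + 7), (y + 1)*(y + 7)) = y + 7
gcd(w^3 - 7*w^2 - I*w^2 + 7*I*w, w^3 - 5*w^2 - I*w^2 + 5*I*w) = w^2 - I*w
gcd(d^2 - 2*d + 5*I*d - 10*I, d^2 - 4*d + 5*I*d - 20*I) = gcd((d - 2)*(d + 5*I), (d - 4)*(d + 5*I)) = d + 5*I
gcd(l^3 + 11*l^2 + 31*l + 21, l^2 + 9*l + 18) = l + 3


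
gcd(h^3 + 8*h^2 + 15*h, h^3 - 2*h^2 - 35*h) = h^2 + 5*h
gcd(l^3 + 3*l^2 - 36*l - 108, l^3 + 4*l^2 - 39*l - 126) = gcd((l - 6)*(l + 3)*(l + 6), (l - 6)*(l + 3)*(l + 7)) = l^2 - 3*l - 18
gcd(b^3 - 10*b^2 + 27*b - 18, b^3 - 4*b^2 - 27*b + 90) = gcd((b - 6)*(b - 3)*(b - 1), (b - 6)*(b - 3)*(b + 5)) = b^2 - 9*b + 18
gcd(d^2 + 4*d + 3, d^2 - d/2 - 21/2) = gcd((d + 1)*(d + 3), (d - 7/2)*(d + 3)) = d + 3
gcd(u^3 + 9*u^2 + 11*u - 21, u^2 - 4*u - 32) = 1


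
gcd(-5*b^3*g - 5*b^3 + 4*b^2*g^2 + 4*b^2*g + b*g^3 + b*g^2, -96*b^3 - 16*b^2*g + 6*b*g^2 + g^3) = 1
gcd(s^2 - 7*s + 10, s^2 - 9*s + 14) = s - 2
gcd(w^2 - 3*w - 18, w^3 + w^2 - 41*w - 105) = w + 3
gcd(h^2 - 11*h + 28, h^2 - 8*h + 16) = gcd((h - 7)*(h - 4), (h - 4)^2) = h - 4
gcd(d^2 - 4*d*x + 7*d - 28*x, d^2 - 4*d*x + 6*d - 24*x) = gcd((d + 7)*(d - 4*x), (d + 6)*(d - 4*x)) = -d + 4*x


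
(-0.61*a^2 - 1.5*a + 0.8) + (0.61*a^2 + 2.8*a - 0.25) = 1.3*a + 0.55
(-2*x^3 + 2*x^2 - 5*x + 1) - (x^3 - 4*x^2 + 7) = -3*x^3 + 6*x^2 - 5*x - 6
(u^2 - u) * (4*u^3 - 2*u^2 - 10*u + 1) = 4*u^5 - 6*u^4 - 8*u^3 + 11*u^2 - u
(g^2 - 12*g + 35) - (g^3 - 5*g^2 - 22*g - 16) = -g^3 + 6*g^2 + 10*g + 51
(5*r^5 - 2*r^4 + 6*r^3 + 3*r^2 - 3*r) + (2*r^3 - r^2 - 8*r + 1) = 5*r^5 - 2*r^4 + 8*r^3 + 2*r^2 - 11*r + 1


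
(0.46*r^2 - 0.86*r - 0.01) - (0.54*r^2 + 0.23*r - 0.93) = -0.08*r^2 - 1.09*r + 0.92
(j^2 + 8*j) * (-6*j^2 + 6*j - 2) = -6*j^4 - 42*j^3 + 46*j^2 - 16*j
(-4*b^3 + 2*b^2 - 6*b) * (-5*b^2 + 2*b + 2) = 20*b^5 - 18*b^4 + 26*b^3 - 8*b^2 - 12*b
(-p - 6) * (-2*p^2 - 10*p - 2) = 2*p^3 + 22*p^2 + 62*p + 12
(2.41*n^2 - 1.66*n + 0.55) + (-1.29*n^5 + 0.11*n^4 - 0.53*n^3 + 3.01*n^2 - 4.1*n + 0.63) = -1.29*n^5 + 0.11*n^4 - 0.53*n^3 + 5.42*n^2 - 5.76*n + 1.18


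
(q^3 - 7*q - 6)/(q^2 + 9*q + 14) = (q^2 - 2*q - 3)/(q + 7)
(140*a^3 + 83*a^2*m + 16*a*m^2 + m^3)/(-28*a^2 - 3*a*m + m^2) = (-35*a^2 - 12*a*m - m^2)/(7*a - m)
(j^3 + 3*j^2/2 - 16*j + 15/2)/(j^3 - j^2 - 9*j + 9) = (2*j^2 + 9*j - 5)/(2*(j^2 + 2*j - 3))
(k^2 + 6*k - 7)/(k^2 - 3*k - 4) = (-k^2 - 6*k + 7)/(-k^2 + 3*k + 4)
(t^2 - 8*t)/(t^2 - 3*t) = (t - 8)/(t - 3)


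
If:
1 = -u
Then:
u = -1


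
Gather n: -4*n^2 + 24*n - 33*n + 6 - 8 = -4*n^2 - 9*n - 2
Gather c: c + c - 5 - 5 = 2*c - 10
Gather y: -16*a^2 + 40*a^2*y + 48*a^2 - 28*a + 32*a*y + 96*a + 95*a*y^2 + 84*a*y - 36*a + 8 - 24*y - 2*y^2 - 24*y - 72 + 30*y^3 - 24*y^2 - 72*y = 32*a^2 + 32*a + 30*y^3 + y^2*(95*a - 26) + y*(40*a^2 + 116*a - 120) - 64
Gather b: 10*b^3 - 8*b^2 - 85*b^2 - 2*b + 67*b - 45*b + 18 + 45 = 10*b^3 - 93*b^2 + 20*b + 63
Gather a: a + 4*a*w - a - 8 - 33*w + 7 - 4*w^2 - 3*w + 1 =4*a*w - 4*w^2 - 36*w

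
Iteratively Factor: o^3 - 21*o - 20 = (o + 1)*(o^2 - o - 20) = (o + 1)*(o + 4)*(o - 5)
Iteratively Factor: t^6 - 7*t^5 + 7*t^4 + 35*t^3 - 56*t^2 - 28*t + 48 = (t - 3)*(t^5 - 4*t^4 - 5*t^3 + 20*t^2 + 4*t - 16) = (t - 3)*(t - 1)*(t^4 - 3*t^3 - 8*t^2 + 12*t + 16) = (t - 3)*(t - 1)*(t + 1)*(t^3 - 4*t^2 - 4*t + 16) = (t - 3)*(t - 1)*(t + 1)*(t + 2)*(t^2 - 6*t + 8) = (t - 4)*(t - 3)*(t - 1)*(t + 1)*(t + 2)*(t - 2)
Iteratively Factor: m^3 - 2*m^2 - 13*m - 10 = (m - 5)*(m^2 + 3*m + 2) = (m - 5)*(m + 2)*(m + 1)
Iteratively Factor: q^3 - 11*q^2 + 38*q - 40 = (q - 2)*(q^2 - 9*q + 20) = (q - 4)*(q - 2)*(q - 5)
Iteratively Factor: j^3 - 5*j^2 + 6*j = (j)*(j^2 - 5*j + 6) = j*(j - 3)*(j - 2)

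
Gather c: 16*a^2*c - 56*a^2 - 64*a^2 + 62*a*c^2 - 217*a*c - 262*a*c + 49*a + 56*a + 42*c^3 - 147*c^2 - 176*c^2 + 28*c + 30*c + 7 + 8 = -120*a^2 + 105*a + 42*c^3 + c^2*(62*a - 323) + c*(16*a^2 - 479*a + 58) + 15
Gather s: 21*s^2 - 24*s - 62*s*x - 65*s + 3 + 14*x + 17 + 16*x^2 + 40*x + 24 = 21*s^2 + s*(-62*x - 89) + 16*x^2 + 54*x + 44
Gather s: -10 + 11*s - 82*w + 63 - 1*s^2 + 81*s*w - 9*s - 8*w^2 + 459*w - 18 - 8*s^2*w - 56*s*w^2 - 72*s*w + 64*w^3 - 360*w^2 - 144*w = s^2*(-8*w - 1) + s*(-56*w^2 + 9*w + 2) + 64*w^3 - 368*w^2 + 233*w + 35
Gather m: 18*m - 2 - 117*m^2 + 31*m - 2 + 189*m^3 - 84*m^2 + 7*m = 189*m^3 - 201*m^2 + 56*m - 4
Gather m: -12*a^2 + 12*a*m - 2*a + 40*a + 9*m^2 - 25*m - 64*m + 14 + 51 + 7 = -12*a^2 + 38*a + 9*m^2 + m*(12*a - 89) + 72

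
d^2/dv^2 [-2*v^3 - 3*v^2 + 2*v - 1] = -12*v - 6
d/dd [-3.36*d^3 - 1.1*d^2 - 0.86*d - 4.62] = -10.08*d^2 - 2.2*d - 0.86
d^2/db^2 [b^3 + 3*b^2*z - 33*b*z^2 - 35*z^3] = 6*b + 6*z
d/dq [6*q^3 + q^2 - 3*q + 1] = 18*q^2 + 2*q - 3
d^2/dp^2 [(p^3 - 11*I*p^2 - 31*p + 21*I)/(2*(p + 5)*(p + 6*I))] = (p^3*(-108 + 85*I) + p^2*(-1530 + 513*I) + p*(-3078 + 3105*I) - 6210 + 14319*I)/(p^6 + p^5*(15 + 18*I) + p^4*(-33 + 270*I) + p^3*(-1495 + 1134*I) + p^2*(-8100 - 990*I) + p*(-13500 - 16200*I) - 27000*I)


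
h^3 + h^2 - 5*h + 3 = (h - 1)^2*(h + 3)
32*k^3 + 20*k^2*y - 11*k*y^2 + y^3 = (-8*k + y)*(-4*k + y)*(k + y)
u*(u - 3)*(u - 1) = u^3 - 4*u^2 + 3*u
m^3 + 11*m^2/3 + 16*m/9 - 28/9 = (m - 2/3)*(m + 2)*(m + 7/3)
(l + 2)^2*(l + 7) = l^3 + 11*l^2 + 32*l + 28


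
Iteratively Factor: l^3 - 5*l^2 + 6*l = (l)*(l^2 - 5*l + 6) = l*(l - 2)*(l - 3)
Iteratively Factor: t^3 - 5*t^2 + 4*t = (t - 1)*(t^2 - 4*t) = (t - 4)*(t - 1)*(t)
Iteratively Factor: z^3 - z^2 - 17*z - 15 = (z + 1)*(z^2 - 2*z - 15) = (z + 1)*(z + 3)*(z - 5)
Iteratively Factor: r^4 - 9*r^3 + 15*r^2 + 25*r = (r - 5)*(r^3 - 4*r^2 - 5*r) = (r - 5)^2*(r^2 + r) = r*(r - 5)^2*(r + 1)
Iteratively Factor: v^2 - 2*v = (v - 2)*(v)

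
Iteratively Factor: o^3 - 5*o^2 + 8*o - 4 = (o - 2)*(o^2 - 3*o + 2) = (o - 2)*(o - 1)*(o - 2)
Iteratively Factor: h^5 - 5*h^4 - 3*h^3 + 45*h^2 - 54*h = (h - 3)*(h^4 - 2*h^3 - 9*h^2 + 18*h) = (h - 3)^2*(h^3 + h^2 - 6*h) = (h - 3)^2*(h - 2)*(h^2 + 3*h) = (h - 3)^2*(h - 2)*(h + 3)*(h)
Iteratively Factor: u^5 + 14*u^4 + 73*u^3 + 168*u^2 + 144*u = (u + 4)*(u^4 + 10*u^3 + 33*u^2 + 36*u) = (u + 4)^2*(u^3 + 6*u^2 + 9*u) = u*(u + 4)^2*(u^2 + 6*u + 9) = u*(u + 3)*(u + 4)^2*(u + 3)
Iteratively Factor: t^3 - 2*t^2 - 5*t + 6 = (t - 3)*(t^2 + t - 2) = (t - 3)*(t - 1)*(t + 2)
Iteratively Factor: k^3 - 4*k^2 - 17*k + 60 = (k - 5)*(k^2 + k - 12) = (k - 5)*(k - 3)*(k + 4)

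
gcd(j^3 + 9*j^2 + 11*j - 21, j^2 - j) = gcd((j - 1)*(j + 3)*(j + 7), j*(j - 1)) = j - 1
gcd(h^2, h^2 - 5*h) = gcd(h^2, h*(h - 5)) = h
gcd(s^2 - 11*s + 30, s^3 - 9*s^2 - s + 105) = s - 5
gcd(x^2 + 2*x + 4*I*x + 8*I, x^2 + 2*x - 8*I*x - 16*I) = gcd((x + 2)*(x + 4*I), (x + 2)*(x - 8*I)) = x + 2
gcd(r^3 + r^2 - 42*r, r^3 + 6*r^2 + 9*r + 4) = 1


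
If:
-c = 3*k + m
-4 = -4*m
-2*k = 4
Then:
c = 5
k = -2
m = 1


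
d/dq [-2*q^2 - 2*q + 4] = -4*q - 2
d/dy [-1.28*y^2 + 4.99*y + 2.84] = 4.99 - 2.56*y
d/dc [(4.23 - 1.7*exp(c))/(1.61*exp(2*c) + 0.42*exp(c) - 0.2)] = (2.737*exp(2*c) - 13.6206*exp(c) - 1.4366)*exp(c)/(2.5921*exp(4*c) + 1.3524*exp(3*c) - 0.4676*exp(2*c) - 0.168*exp(c) + 0.04)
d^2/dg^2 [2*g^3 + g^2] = 12*g + 2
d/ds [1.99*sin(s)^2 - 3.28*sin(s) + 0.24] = (3.98*sin(s) - 3.28)*cos(s)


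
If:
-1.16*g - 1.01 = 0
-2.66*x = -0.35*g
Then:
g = -0.87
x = -0.11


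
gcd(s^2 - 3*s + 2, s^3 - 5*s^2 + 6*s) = s - 2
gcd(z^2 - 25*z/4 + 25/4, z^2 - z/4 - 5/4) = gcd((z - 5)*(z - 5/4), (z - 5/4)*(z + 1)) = z - 5/4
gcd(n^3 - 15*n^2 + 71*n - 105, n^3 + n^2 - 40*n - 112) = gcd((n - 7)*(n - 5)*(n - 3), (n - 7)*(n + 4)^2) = n - 7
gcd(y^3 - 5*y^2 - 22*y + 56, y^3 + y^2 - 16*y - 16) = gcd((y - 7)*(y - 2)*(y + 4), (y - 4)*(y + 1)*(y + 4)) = y + 4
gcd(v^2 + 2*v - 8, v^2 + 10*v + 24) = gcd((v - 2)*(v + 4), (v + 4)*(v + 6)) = v + 4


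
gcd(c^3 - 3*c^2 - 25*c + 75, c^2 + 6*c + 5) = c + 5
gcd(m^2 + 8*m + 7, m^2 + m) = m + 1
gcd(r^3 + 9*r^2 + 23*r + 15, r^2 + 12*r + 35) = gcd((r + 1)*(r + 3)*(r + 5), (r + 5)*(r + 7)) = r + 5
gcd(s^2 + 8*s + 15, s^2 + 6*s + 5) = s + 5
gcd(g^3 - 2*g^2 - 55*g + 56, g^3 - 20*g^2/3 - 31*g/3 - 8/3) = g - 8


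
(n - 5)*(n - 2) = n^2 - 7*n + 10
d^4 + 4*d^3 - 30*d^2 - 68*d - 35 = (d - 5)*(d + 1)^2*(d + 7)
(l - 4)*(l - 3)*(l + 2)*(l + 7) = l^4 + 2*l^3 - 37*l^2 + 10*l + 168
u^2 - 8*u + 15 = (u - 5)*(u - 3)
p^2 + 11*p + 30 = (p + 5)*(p + 6)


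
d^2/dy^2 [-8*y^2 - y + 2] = -16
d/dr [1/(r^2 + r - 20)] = (-2*r - 1)/(r^2 + r - 20)^2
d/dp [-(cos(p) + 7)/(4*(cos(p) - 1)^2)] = -(cos(p) + 15)*sin(p)/(4*(cos(p) - 1)^3)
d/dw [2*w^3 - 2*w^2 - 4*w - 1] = 6*w^2 - 4*w - 4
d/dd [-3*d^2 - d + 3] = -6*d - 1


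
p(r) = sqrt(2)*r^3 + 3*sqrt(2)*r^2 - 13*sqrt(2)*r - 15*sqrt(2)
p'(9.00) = 401.64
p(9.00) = 1187.94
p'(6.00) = 185.26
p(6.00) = 326.68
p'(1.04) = -4.97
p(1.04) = -34.15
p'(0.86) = -7.95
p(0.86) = -32.99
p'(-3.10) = -3.92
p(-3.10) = 34.42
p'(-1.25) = -22.36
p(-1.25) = 5.63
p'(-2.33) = -15.12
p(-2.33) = 26.77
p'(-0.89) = -22.58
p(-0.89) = -2.49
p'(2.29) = 23.30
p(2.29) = -24.08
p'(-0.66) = -22.14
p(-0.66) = -7.64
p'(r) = 3*sqrt(2)*r^2 + 6*sqrt(2)*r - 13*sqrt(2)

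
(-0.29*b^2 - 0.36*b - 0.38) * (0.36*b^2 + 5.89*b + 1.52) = -0.1044*b^4 - 1.8377*b^3 - 2.698*b^2 - 2.7854*b - 0.5776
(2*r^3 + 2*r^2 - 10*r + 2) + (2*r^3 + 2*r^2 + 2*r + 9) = 4*r^3 + 4*r^2 - 8*r + 11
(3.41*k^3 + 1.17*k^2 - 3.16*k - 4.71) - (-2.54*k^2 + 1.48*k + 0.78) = 3.41*k^3 + 3.71*k^2 - 4.64*k - 5.49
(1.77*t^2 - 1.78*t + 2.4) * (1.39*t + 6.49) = 2.4603*t^3 + 9.0131*t^2 - 8.2162*t + 15.576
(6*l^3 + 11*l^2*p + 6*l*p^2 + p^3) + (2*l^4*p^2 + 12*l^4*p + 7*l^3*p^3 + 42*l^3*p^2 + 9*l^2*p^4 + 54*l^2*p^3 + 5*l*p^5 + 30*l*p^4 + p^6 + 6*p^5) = 2*l^4*p^2 + 12*l^4*p + 7*l^3*p^3 + 42*l^3*p^2 + 6*l^3 + 9*l^2*p^4 + 54*l^2*p^3 + 11*l^2*p + 5*l*p^5 + 30*l*p^4 + 6*l*p^2 + p^6 + 6*p^5 + p^3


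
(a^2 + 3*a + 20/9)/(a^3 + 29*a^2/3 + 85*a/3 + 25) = (a + 4/3)/(a^2 + 8*a + 15)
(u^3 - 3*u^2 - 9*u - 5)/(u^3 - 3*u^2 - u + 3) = (u^2 - 4*u - 5)/(u^2 - 4*u + 3)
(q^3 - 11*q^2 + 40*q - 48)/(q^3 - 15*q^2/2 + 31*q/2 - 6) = 2*(q - 4)/(2*q - 1)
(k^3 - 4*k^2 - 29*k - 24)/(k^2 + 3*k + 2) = (k^2 - 5*k - 24)/(k + 2)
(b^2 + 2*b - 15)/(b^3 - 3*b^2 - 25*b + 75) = 1/(b - 5)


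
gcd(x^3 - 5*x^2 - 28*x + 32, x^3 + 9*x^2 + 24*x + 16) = x + 4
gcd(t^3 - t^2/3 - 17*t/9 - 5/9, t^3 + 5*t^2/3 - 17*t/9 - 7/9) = t + 1/3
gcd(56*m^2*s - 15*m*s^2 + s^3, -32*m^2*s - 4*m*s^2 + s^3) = -8*m*s + s^2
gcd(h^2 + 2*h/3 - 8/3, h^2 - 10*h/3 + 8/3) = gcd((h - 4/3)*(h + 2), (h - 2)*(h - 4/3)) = h - 4/3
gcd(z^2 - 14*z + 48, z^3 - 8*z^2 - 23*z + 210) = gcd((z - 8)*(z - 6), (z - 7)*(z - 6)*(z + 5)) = z - 6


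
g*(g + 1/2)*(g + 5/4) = g^3 + 7*g^2/4 + 5*g/8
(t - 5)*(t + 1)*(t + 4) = t^3 - 21*t - 20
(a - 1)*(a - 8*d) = a^2 - 8*a*d - a + 8*d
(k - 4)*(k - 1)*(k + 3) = k^3 - 2*k^2 - 11*k + 12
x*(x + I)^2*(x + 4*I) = x^4 + 6*I*x^3 - 9*x^2 - 4*I*x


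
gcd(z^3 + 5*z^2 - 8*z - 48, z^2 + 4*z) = z + 4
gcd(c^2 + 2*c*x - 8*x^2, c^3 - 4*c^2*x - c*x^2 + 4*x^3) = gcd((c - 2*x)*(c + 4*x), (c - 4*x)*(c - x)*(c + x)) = 1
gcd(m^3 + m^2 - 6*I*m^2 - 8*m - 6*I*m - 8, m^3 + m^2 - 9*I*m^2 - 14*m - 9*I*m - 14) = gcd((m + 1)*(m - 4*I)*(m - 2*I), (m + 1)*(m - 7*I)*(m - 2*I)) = m^2 + m*(1 - 2*I) - 2*I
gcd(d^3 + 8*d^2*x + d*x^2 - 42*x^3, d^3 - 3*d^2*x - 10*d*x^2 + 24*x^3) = -d^2 - d*x + 6*x^2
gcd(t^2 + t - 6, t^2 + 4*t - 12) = t - 2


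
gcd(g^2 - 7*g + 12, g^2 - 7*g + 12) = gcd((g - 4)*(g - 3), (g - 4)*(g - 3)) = g^2 - 7*g + 12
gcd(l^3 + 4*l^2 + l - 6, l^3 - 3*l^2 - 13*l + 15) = l^2 + 2*l - 3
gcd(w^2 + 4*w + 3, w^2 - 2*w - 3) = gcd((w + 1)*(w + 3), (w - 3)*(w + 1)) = w + 1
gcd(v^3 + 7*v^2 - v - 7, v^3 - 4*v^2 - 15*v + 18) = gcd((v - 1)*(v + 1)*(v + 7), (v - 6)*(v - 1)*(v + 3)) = v - 1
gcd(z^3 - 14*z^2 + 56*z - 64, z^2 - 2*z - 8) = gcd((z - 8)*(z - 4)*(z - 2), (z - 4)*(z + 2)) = z - 4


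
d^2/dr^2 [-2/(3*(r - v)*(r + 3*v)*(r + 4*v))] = 4*(-6*r^4 - 48*r^3*v - 123*r^2*v^2 - 126*r*v^3 - 97*v^4)/(3*(r^9 + 18*r^8*v + 123*r^7*v^2 + 360*r^6*v^3 + 183*r^5*v^4 - 1206*r^4*v^5 - 1603*r^3*v^6 + 1692*r^2*v^7 + 2160*r*v^8 - 1728*v^9))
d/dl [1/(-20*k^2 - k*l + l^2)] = (k - 2*l)/(20*k^2 + k*l - l^2)^2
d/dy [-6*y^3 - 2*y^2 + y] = -18*y^2 - 4*y + 1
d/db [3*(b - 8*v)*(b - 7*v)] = 6*b - 45*v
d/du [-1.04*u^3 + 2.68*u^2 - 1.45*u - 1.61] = -3.12*u^2 + 5.36*u - 1.45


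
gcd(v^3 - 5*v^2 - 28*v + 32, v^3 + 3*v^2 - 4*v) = v^2 + 3*v - 4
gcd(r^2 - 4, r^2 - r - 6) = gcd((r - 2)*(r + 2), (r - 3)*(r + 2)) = r + 2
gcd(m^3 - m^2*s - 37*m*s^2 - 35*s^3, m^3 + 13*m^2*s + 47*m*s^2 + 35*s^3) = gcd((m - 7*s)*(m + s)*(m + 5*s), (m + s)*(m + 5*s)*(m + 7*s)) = m^2 + 6*m*s + 5*s^2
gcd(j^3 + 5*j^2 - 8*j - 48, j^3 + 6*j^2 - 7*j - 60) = j^2 + j - 12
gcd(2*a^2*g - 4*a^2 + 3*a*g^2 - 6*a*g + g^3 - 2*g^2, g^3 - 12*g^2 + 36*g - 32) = g - 2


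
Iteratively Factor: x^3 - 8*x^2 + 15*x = (x)*(x^2 - 8*x + 15) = x*(x - 3)*(x - 5)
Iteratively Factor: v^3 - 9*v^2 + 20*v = (v)*(v^2 - 9*v + 20) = v*(v - 4)*(v - 5)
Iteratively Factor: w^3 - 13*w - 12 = (w + 3)*(w^2 - 3*w - 4) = (w - 4)*(w + 3)*(w + 1)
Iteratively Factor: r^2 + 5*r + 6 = (r + 2)*(r + 3)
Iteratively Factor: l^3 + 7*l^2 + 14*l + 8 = (l + 2)*(l^2 + 5*l + 4) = (l + 2)*(l + 4)*(l + 1)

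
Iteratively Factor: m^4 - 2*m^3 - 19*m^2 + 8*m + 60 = (m + 2)*(m^3 - 4*m^2 - 11*m + 30) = (m - 5)*(m + 2)*(m^2 + m - 6) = (m - 5)*(m - 2)*(m + 2)*(m + 3)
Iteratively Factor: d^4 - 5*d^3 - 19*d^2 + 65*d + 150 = (d - 5)*(d^3 - 19*d - 30) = (d - 5)*(d + 3)*(d^2 - 3*d - 10) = (d - 5)^2*(d + 3)*(d + 2)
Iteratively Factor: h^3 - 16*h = (h)*(h^2 - 16) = h*(h - 4)*(h + 4)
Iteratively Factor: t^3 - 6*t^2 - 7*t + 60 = (t - 4)*(t^2 - 2*t - 15) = (t - 5)*(t - 4)*(t + 3)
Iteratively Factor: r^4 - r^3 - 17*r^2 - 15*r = (r + 3)*(r^3 - 4*r^2 - 5*r) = (r - 5)*(r + 3)*(r^2 + r) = (r - 5)*(r + 1)*(r + 3)*(r)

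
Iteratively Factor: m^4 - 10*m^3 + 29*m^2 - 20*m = (m - 5)*(m^3 - 5*m^2 + 4*m) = m*(m - 5)*(m^2 - 5*m + 4) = m*(m - 5)*(m - 4)*(m - 1)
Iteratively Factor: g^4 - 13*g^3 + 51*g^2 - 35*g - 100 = (g - 4)*(g^3 - 9*g^2 + 15*g + 25) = (g - 5)*(g - 4)*(g^2 - 4*g - 5) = (g - 5)*(g - 4)*(g + 1)*(g - 5)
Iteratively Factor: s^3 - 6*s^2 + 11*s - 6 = (s - 1)*(s^2 - 5*s + 6) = (s - 3)*(s - 1)*(s - 2)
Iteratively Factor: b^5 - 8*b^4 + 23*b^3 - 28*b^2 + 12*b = (b - 3)*(b^4 - 5*b^3 + 8*b^2 - 4*b) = (b - 3)*(b - 2)*(b^3 - 3*b^2 + 2*b) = (b - 3)*(b - 2)^2*(b^2 - b) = b*(b - 3)*(b - 2)^2*(b - 1)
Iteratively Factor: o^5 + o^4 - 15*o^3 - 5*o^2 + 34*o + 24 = (o + 4)*(o^4 - 3*o^3 - 3*o^2 + 7*o + 6) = (o - 3)*(o + 4)*(o^3 - 3*o - 2) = (o - 3)*(o - 2)*(o + 4)*(o^2 + 2*o + 1) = (o - 3)*(o - 2)*(o + 1)*(o + 4)*(o + 1)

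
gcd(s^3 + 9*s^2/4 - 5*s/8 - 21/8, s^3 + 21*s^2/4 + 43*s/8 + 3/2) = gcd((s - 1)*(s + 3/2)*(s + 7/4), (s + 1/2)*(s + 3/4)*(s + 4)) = 1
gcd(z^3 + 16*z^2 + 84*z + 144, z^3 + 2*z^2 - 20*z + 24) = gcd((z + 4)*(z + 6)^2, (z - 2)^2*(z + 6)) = z + 6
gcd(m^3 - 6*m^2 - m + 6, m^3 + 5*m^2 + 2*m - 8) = m - 1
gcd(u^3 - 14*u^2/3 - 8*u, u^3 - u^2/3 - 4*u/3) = u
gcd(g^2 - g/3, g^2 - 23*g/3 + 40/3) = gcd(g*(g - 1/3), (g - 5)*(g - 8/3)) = 1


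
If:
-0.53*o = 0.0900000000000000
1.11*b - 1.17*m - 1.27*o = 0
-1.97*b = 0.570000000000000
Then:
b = -0.29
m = -0.09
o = -0.17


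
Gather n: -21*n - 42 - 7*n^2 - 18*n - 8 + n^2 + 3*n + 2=-6*n^2 - 36*n - 48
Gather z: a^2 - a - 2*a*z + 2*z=a^2 - a + z*(2 - 2*a)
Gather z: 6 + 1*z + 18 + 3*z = 4*z + 24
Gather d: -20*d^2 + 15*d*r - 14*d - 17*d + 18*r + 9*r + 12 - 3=-20*d^2 + d*(15*r - 31) + 27*r + 9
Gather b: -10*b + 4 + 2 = 6 - 10*b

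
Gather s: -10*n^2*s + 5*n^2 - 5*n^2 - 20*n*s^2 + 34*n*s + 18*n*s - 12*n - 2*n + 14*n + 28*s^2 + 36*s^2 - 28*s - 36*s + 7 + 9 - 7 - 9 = s^2*(64 - 20*n) + s*(-10*n^2 + 52*n - 64)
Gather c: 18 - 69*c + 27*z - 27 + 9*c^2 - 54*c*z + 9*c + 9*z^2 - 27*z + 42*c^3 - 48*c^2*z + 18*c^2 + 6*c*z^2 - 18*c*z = 42*c^3 + c^2*(27 - 48*z) + c*(6*z^2 - 72*z - 60) + 9*z^2 - 9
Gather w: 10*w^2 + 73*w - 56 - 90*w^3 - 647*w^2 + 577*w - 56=-90*w^3 - 637*w^2 + 650*w - 112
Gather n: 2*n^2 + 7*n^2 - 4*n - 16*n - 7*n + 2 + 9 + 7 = 9*n^2 - 27*n + 18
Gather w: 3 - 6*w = 3 - 6*w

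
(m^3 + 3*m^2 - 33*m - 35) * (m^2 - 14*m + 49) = m^5 - 11*m^4 - 26*m^3 + 574*m^2 - 1127*m - 1715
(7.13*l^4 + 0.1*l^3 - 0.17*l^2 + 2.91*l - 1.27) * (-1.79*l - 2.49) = -12.7627*l^5 - 17.9327*l^4 + 0.0553*l^3 - 4.7856*l^2 - 4.9726*l + 3.1623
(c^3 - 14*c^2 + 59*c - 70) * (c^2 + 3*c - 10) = c^5 - 11*c^4 + 7*c^3 + 247*c^2 - 800*c + 700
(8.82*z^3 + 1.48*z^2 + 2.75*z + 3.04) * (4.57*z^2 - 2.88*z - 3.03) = 40.3074*z^5 - 18.638*z^4 - 18.4195*z^3 + 1.4884*z^2 - 17.0877*z - 9.2112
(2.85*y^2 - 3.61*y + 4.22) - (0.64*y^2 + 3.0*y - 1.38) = 2.21*y^2 - 6.61*y + 5.6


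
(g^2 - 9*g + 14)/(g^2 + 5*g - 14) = (g - 7)/(g + 7)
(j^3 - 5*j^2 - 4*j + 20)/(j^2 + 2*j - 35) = (j^2 - 4)/(j + 7)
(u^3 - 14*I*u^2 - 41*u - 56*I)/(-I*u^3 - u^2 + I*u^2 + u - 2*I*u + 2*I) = (I*u^2 + 15*u - 56*I)/(u^2 - u*(1 + 2*I) + 2*I)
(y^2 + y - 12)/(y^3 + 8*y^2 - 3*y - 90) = (y + 4)/(y^2 + 11*y + 30)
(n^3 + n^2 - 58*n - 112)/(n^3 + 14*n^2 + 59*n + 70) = (n - 8)/(n + 5)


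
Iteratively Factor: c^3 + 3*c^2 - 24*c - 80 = (c + 4)*(c^2 - c - 20) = (c - 5)*(c + 4)*(c + 4)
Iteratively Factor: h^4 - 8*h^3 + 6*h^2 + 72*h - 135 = (h - 5)*(h^3 - 3*h^2 - 9*h + 27) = (h - 5)*(h - 3)*(h^2 - 9) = (h - 5)*(h - 3)*(h + 3)*(h - 3)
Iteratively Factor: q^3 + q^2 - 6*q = (q - 2)*(q^2 + 3*q) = (q - 2)*(q + 3)*(q)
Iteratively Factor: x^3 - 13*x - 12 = (x + 1)*(x^2 - x - 12) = (x - 4)*(x + 1)*(x + 3)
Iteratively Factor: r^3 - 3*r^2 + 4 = (r - 2)*(r^2 - r - 2) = (r - 2)^2*(r + 1)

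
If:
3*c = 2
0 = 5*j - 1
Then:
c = 2/3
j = 1/5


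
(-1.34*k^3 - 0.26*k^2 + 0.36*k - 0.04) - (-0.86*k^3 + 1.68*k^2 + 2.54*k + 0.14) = -0.48*k^3 - 1.94*k^2 - 2.18*k - 0.18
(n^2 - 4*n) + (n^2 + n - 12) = 2*n^2 - 3*n - 12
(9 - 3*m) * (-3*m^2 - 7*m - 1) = 9*m^3 - 6*m^2 - 60*m - 9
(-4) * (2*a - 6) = 24 - 8*a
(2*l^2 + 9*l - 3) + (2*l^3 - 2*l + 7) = 2*l^3 + 2*l^2 + 7*l + 4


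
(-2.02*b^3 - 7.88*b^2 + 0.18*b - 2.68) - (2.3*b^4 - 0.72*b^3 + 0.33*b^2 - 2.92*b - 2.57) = -2.3*b^4 - 1.3*b^3 - 8.21*b^2 + 3.1*b - 0.11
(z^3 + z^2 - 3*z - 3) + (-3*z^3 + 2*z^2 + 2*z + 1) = -2*z^3 + 3*z^2 - z - 2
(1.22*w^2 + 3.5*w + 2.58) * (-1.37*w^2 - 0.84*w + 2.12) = -1.6714*w^4 - 5.8198*w^3 - 3.8882*w^2 + 5.2528*w + 5.4696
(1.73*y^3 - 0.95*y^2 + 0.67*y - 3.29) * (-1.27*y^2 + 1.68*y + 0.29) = -2.1971*y^5 + 4.1129*y^4 - 1.9452*y^3 + 5.0284*y^2 - 5.3329*y - 0.9541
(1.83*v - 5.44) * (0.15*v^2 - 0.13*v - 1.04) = 0.2745*v^3 - 1.0539*v^2 - 1.196*v + 5.6576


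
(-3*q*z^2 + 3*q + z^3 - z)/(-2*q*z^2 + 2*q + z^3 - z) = (-3*q + z)/(-2*q + z)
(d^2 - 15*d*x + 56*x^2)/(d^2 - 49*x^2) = (d - 8*x)/(d + 7*x)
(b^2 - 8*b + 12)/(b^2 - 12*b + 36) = (b - 2)/(b - 6)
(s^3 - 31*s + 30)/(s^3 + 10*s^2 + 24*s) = (s^2 - 6*s + 5)/(s*(s + 4))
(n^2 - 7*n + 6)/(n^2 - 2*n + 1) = (n - 6)/(n - 1)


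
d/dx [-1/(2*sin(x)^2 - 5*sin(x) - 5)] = (4*sin(x) - 5)*cos(x)/(5*sin(x) + cos(2*x) + 4)^2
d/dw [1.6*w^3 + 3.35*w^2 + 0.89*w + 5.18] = 4.8*w^2 + 6.7*w + 0.89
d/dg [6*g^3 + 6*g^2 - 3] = 6*g*(3*g + 2)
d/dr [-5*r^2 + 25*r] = 25 - 10*r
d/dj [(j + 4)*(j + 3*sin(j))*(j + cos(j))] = -(j + 4)*(j + 3*sin(j))*(sin(j) - 1) + (j + 4)*(j + cos(j))*(3*cos(j) + 1) + (j + 3*sin(j))*(j + cos(j))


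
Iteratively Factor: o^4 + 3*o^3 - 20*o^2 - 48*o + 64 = (o - 4)*(o^3 + 7*o^2 + 8*o - 16) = (o - 4)*(o + 4)*(o^2 + 3*o - 4) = (o - 4)*(o + 4)^2*(o - 1)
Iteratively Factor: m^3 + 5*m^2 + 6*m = (m + 2)*(m^2 + 3*m) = m*(m + 2)*(m + 3)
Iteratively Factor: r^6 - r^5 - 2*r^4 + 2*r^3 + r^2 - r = (r - 1)*(r^5 - 2*r^3 + r) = (r - 1)^2*(r^4 + r^3 - r^2 - r) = (r - 1)^3*(r^3 + 2*r^2 + r) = (r - 1)^3*(r + 1)*(r^2 + r) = (r - 1)^3*(r + 1)^2*(r)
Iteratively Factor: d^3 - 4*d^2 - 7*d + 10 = (d - 5)*(d^2 + d - 2) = (d - 5)*(d - 1)*(d + 2)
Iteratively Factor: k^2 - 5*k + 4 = (k - 4)*(k - 1)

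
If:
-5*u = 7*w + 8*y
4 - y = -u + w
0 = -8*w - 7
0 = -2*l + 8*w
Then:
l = -7/2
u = -263/104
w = -7/8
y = 61/26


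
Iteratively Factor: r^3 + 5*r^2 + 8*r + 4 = (r + 2)*(r^2 + 3*r + 2) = (r + 2)^2*(r + 1)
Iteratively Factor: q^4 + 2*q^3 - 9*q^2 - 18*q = (q)*(q^3 + 2*q^2 - 9*q - 18) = q*(q + 2)*(q^2 - 9) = q*(q + 2)*(q + 3)*(q - 3)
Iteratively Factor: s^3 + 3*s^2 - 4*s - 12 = (s + 3)*(s^2 - 4) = (s + 2)*(s + 3)*(s - 2)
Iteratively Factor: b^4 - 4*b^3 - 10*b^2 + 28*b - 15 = (b - 1)*(b^3 - 3*b^2 - 13*b + 15) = (b - 1)^2*(b^2 - 2*b - 15) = (b - 1)^2*(b + 3)*(b - 5)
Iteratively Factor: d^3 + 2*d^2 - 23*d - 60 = (d - 5)*(d^2 + 7*d + 12) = (d - 5)*(d + 3)*(d + 4)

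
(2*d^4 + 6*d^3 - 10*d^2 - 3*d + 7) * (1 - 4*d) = -8*d^5 - 22*d^4 + 46*d^3 + 2*d^2 - 31*d + 7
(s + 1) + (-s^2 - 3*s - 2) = -s^2 - 2*s - 1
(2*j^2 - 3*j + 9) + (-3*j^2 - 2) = -j^2 - 3*j + 7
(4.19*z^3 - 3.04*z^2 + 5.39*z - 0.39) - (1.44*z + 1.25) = 4.19*z^3 - 3.04*z^2 + 3.95*z - 1.64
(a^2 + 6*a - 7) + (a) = a^2 + 7*a - 7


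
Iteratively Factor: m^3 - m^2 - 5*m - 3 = (m - 3)*(m^2 + 2*m + 1) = (m - 3)*(m + 1)*(m + 1)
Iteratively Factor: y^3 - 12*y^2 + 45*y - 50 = (y - 5)*(y^2 - 7*y + 10) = (y - 5)^2*(y - 2)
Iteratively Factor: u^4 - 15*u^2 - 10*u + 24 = (u - 4)*(u^3 + 4*u^2 + u - 6) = (u - 4)*(u + 3)*(u^2 + u - 2) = (u - 4)*(u - 1)*(u + 3)*(u + 2)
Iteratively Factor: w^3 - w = (w)*(w^2 - 1) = w*(w - 1)*(w + 1)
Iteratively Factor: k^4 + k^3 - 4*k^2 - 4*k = (k + 1)*(k^3 - 4*k) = (k + 1)*(k + 2)*(k^2 - 2*k) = (k - 2)*(k + 1)*(k + 2)*(k)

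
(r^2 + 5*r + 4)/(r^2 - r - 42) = (r^2 + 5*r + 4)/(r^2 - r - 42)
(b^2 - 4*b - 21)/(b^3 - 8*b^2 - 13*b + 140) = (b + 3)/(b^2 - b - 20)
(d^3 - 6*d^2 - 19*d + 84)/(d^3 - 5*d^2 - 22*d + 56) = (d - 3)/(d - 2)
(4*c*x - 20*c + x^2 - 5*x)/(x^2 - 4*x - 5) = (4*c + x)/(x + 1)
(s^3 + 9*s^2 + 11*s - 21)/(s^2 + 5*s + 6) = (s^2 + 6*s - 7)/(s + 2)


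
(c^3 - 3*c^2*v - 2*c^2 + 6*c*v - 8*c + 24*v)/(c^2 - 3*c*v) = c - 2 - 8/c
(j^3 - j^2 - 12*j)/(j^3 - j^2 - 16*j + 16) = j*(j + 3)/(j^2 + 3*j - 4)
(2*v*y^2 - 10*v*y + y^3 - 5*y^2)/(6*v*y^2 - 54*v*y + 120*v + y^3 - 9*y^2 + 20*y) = y*(2*v + y)/(6*v*y - 24*v + y^2 - 4*y)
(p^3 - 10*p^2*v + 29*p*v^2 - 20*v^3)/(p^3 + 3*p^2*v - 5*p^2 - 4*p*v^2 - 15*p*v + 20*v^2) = (p^2 - 9*p*v + 20*v^2)/(p^2 + 4*p*v - 5*p - 20*v)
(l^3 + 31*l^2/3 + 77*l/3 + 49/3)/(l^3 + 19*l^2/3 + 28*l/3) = (l^2 + 8*l + 7)/(l*(l + 4))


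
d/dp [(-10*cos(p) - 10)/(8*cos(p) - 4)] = -15*sin(p)/(2*(2*cos(p) - 1)^2)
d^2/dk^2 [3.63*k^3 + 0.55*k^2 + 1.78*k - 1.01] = 21.78*k + 1.1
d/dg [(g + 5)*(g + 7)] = 2*g + 12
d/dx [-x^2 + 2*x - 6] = 2 - 2*x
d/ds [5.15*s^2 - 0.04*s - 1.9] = 10.3*s - 0.04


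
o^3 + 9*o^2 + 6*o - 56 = (o - 2)*(o + 4)*(o + 7)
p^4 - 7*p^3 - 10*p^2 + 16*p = p*(p - 8)*(p - 1)*(p + 2)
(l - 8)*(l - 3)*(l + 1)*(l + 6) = l^4 - 4*l^3 - 47*l^2 + 102*l + 144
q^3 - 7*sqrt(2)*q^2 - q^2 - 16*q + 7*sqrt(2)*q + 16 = (q - 1)*(q - 8*sqrt(2))*(q + sqrt(2))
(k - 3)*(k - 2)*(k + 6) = k^3 + k^2 - 24*k + 36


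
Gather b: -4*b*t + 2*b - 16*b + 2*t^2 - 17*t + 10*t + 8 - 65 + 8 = b*(-4*t - 14) + 2*t^2 - 7*t - 49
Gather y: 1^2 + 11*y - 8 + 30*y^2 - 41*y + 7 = 30*y^2 - 30*y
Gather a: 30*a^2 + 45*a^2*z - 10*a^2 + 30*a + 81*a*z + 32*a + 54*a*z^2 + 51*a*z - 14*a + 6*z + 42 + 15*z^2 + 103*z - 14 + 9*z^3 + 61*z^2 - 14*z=a^2*(45*z + 20) + a*(54*z^2 + 132*z + 48) + 9*z^3 + 76*z^2 + 95*z + 28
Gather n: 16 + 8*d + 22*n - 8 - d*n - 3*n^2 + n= 8*d - 3*n^2 + n*(23 - d) + 8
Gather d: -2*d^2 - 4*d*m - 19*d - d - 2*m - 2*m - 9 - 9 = -2*d^2 + d*(-4*m - 20) - 4*m - 18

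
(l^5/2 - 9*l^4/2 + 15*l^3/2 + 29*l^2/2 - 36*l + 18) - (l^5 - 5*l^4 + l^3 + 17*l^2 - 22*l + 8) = -l^5/2 + l^4/2 + 13*l^3/2 - 5*l^2/2 - 14*l + 10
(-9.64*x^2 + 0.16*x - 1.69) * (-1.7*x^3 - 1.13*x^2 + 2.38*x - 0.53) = 16.388*x^5 + 10.6212*x^4 - 20.251*x^3 + 7.3997*x^2 - 4.107*x + 0.8957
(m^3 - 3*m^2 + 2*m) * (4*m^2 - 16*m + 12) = 4*m^5 - 28*m^4 + 68*m^3 - 68*m^2 + 24*m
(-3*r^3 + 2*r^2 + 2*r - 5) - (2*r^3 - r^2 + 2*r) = -5*r^3 + 3*r^2 - 5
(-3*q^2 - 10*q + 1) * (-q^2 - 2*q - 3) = 3*q^4 + 16*q^3 + 28*q^2 + 28*q - 3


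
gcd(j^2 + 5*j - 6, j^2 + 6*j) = j + 6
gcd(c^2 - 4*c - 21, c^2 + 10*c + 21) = c + 3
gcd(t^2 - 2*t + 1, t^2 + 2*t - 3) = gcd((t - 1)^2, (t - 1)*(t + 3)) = t - 1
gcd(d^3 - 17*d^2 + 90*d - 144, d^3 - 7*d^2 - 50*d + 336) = d^2 - 14*d + 48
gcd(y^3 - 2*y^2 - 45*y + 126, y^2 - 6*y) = y - 6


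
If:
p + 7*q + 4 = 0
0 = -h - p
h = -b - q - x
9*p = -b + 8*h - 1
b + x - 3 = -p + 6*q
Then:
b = 14/3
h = 1/3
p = -1/3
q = -11/21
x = -94/21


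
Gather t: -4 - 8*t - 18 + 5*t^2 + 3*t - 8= 5*t^2 - 5*t - 30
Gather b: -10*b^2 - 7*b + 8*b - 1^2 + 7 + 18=-10*b^2 + b + 24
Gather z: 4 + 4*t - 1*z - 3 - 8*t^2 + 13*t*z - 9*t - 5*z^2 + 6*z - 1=-8*t^2 - 5*t - 5*z^2 + z*(13*t + 5)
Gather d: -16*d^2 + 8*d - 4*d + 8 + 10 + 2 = -16*d^2 + 4*d + 20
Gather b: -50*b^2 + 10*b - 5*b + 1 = -50*b^2 + 5*b + 1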